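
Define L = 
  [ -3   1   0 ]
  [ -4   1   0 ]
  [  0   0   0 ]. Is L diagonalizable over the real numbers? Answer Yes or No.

Characteristic polynomial: p(r) = r^3 + 2r^2 + r = r(r + 1)^2.
r = -1 has algebraic multiplicity 2; rank(L + 1I) = 2, so geometric multiplicity = 1.
Geometric multiplicity < algebraic multiplicity, so L is not diagonalizable.

No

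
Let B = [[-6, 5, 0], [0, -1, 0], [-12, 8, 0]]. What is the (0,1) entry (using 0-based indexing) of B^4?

Characteristic polynomial: μ^3 + 7μ^2 + 6μ = μ(μ + 1)(μ + 6), so the eigenvalues are -6, -1, 0.
μ=-6: eigenvector (1, 0, 2).
μ=-1: eigenvector (1, 1, 4).
μ=0: eigenvector (0, 0, 1).
P = [[1, 1, 0], [0, 1, 0], [2, 4, 1]], D = diag(-6, -1, 0), P⁻¹ = [[1, -1, 0], [0, 1, 0], [-2, -2, 1]].
B⁴ = P·diag(1296, 1, 0)·P⁻¹ = [[1296, -1295, 0], [0, 1, 0], [2592, -2588, 0]].
The requested entry is -1295.

-1295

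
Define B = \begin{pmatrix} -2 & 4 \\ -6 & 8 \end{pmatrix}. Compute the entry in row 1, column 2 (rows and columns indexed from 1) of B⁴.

Characteristic polynomial: r^2 - 6r + 8 = (r - 4)(r - 2), so the eigenvalues are 2, 4.
r=4: eigenvector (2, 3).
r=2: eigenvector (1, 1).
P = [[2, 1], [3, 1]], D = diag(4, 2), P⁻¹ = [[-1, 1], [3, -2]].
B⁴ = P·diag(256, 16)·P⁻¹ = [[-464, 480], [-720, 736]].
The requested entry is 480.

480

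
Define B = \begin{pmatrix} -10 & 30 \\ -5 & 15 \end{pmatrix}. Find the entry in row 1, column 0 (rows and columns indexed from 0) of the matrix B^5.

Characteristic polynomial: λ^2 - 5λ = λ(λ - 5), so the eigenvalues are 0, 5.
λ=5: eigenvector (-2, -1).
λ=0: eigenvector (3, 1).
P = [[-2, 3], [-1, 1]], D = diag(5, 0), P⁻¹ = [[1, -3], [1, -2]].
B⁵ = P·diag(3125, 0)·P⁻¹ = [[-6250, 18750], [-3125, 9375]].
The requested entry is -3125.

-3125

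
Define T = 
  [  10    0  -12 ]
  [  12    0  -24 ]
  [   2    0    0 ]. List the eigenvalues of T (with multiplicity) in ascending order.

Characteristic polynomial: p(s) = s^3 - 10s^2 + 24s = s(s - 6)(s - 4).
Roots (with multiplicity): 0, 4, 6.

0, 4, 6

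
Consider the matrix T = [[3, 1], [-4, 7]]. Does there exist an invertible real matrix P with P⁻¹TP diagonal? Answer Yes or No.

Characteristic polynomial: p(λ) = λ^2 - 10λ + 25 = (λ - 5)^2.
λ = 5 has algebraic multiplicity 2; rank(T − 5I) = 1, so geometric multiplicity = 1.
Geometric multiplicity < algebraic multiplicity, so T is not diagonalizable.

No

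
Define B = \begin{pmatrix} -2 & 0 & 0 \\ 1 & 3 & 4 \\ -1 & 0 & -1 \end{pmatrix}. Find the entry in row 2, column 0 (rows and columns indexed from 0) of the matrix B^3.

Characteristic polynomial: μ^3 - 7μ - 6 = (μ - 3)(μ + 1)(μ + 2), so the eigenvalues are -2, -1, 3.
μ=-2: eigenvector (1, -1, 1).
μ=3: eigenvector (0, 1, 0).
μ=-1: eigenvector (0, -1, 1).
P = [[1, 0, 0], [-1, 1, -1], [1, 0, 1]], D = diag(-2, 3, -1), P⁻¹ = [[1, 0, 0], [0, 1, 1], [-1, 0, 1]].
B³ = P·diag(-8, 27, -1)·P⁻¹ = [[-8, 0, 0], [7, 27, 28], [-7, 0, -1]].
The requested entry is -7.

-7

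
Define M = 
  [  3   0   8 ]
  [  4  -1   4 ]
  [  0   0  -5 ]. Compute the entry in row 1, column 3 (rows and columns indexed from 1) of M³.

Characteristic polynomial: r^3 + 3r^2 - 13r - 15 = (r - 3)(r + 1)(r + 5), so the eigenvalues are -5, -1, 3.
r=-5: eigenvector (-1, 0, 1).
r=-1: eigenvector (0, 1, 0).
r=3: eigenvector (1, 1, 0).
P = [[-1, 0, 1], [0, 1, 1], [1, 0, 0]], D = diag(-5, -1, 3), P⁻¹ = [[0, 0, 1], [-1, 1, -1], [1, 0, 1]].
M³ = P·diag(-125, -1, 27)·P⁻¹ = [[27, 0, 152], [28, -1, 28], [0, 0, -125]].
The requested entry is 152.

152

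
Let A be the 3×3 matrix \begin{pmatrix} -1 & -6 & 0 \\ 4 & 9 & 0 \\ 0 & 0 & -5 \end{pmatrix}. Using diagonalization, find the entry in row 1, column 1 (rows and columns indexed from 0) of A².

57

Characteristic polynomial: t^3 - 3t^2 - 25t + 75 = (t - 5)(t - 3)(t + 5), so the eigenvalues are -5, 3, 5.
t=3: eigenvector (3, -2, 0).
t=5: eigenvector (-1, 1, 0).
t=-5: eigenvector (0, 0, 1).
P = [[3, -1, 0], [-2, 1, 0], [0, 0, 1]], D = diag(3, 5, -5), P⁻¹ = [[1, 1, 0], [2, 3, 0], [0, 0, 1]].
A² = P·diag(9, 25, 25)·P⁻¹ = [[-23, -48, 0], [32, 57, 0], [0, 0, 25]].
The requested entry is 57.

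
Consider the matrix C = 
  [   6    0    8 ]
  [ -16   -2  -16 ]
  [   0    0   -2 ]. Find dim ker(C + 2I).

C + 2I = [[8, 0, 8], [-16, 0, -16], [0, 0, 0]].
This matrix has rank 1, so its null space has dimension 3 − 1 = 2.

2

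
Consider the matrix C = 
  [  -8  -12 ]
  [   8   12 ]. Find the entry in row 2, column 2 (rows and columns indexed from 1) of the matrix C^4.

768

Characteristic polynomial: t^2 - 4t = t(t - 4), so the eigenvalues are 0, 4.
t=4: eigenvector (-1, 1).
t=0: eigenvector (3, -2).
P = [[-1, 3], [1, -2]], D = diag(4, 0), P⁻¹ = [[2, 3], [1, 1]].
C⁴ = P·diag(256, 0)·P⁻¹ = [[-512, -768], [512, 768]].
The requested entry is 768.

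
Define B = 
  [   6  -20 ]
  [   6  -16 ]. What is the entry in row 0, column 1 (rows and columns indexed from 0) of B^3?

Characteristic polynomial: λ^2 + 10λ + 24 = (λ + 4)(λ + 6), so the eigenvalues are -6, -4.
λ=-6: eigenvector (-5, -3).
λ=-4: eigenvector (2, 1).
P = [[-5, 2], [-3, 1]], D = diag(-6, -4), P⁻¹ = [[1, -2], [3, -5]].
B³ = P·diag(-216, -64)·P⁻¹ = [[696, -1520], [456, -976]].
The requested entry is -1520.

-1520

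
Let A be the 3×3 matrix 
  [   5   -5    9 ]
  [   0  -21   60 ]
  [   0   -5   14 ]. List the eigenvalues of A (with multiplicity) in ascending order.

Characteristic polynomial: p(μ) = μ^3 + 2μ^2 - 29μ - 30 = (μ - 5)(μ + 1)(μ + 6).
Roots (with multiplicity): -6, -1, 5.

-6, -1, 5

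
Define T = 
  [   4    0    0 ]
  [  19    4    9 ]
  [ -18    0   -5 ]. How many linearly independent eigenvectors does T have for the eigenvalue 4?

T − 4I = [[0, 0, 0], [19, 0, 9], [-18, 0, -9]].
This matrix has rank 2, so its null space has dimension 3 − 2 = 1.

1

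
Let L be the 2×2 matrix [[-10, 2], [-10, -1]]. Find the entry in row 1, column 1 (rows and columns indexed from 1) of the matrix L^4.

3980

Characteristic polynomial: μ^2 + 11μ + 30 = (μ + 5)(μ + 6), so the eigenvalues are -6, -5.
μ=-6: eigenvector (1, 2).
μ=-5: eigenvector (2, 5).
P = [[1, 2], [2, 5]], D = diag(-6, -5), P⁻¹ = [[5, -2], [-2, 1]].
L⁴ = P·diag(1296, 625)·P⁻¹ = [[3980, -1342], [6710, -2059]].
The requested entry is 3980.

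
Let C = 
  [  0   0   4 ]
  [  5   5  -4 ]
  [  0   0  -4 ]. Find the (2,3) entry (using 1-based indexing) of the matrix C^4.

Characteristic polynomial: t^3 - t^2 - 20t = t(t - 5)(t + 4), so the eigenvalues are -4, 0, 5.
t=0: eigenvector (1, -1, 0).
t=5: eigenvector (0, 1, 0).
t=-4: eigenvector (1, -1, -1).
P = [[1, 0, 1], [-1, 1, -1], [0, 0, -1]], D = diag(0, 5, -4), P⁻¹ = [[1, 0, 1], [1, 1, 0], [0, 0, -1]].
C⁴ = P·diag(0, 625, 256)·P⁻¹ = [[0, 0, -256], [625, 625, 256], [0, 0, 256]].
The requested entry is 256.

256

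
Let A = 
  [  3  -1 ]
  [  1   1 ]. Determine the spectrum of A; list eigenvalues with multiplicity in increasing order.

2, 2

Characteristic polynomial: p(μ) = μ^2 - 4μ + 4 = (μ - 2)^2.
Roots (with multiplicity): 2, 2.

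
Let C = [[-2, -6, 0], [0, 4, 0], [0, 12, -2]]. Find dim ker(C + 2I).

2

C + 2I = [[0, -6, 0], [0, 6, 0], [0, 12, 0]].
This matrix has rank 1, so its null space has dimension 3 − 1 = 2.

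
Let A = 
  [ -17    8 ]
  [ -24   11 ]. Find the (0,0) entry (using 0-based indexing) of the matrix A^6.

Characteristic polynomial: t^2 + 6t + 5 = (t + 1)(t + 5), so the eigenvalues are -5, -1.
t=-5: eigenvector (-2, -3).
t=-1: eigenvector (1, 2).
P = [[-2, 1], [-3, 2]], D = diag(-5, -1), P⁻¹ = [[-2, 1], [-3, 2]].
A⁶ = P·diag(15625, 1)·P⁻¹ = [[62497, -31248], [93744, -46871]].
The requested entry is 62497.

62497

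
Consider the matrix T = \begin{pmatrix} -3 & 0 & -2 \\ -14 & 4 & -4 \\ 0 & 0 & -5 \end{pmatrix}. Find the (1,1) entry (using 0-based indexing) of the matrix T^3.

64

Characteristic polynomial: μ^3 + 4μ^2 - 17μ - 60 = (μ - 4)(μ + 3)(μ + 5), so the eigenvalues are -5, -3, 4.
μ=-5: eigenvector (1, 2, 1).
μ=4: eigenvector (0, 1, 0).
μ=-3: eigenvector (1, 2, 0).
P = [[1, 0, 1], [2, 1, 2], [1, 0, 0]], D = diag(-5, 4, -3), P⁻¹ = [[0, 0, 1], [-2, 1, 0], [1, 0, -1]].
T³ = P·diag(-125, 64, -27)·P⁻¹ = [[-27, 0, -98], [-182, 64, -196], [0, 0, -125]].
The requested entry is 64.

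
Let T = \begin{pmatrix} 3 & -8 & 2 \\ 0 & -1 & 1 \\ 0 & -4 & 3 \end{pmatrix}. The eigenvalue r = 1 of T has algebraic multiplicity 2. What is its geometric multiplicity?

T − 1I = [[2, -8, 2], [0, -2, 1], [0, -4, 2]].
This matrix has rank 2, so its null space has dimension 3 − 2 = 1.

1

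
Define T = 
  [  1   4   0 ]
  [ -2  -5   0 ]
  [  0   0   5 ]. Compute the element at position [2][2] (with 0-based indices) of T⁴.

Characteristic polynomial: r^3 - r^2 - 17r - 15 = (r - 5)(r + 1)(r + 3), so the eigenvalues are -3, -1, 5.
r=-3: eigenvector (-1, 1, 0).
r=5: eigenvector (0, 0, 1).
r=-1: eigenvector (-2, 1, 0).
P = [[-1, 0, -2], [1, 0, 1], [0, 1, 0]], D = diag(-3, 5, -1), P⁻¹ = [[1, 2, 0], [0, 0, 1], [-1, -1, 0]].
T⁴ = P·diag(81, 625, 1)·P⁻¹ = [[-79, -160, 0], [80, 161, 0], [0, 0, 625]].
The requested entry is 625.

625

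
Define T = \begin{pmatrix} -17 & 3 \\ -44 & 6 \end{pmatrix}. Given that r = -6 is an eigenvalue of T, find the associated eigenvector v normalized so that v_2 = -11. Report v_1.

T + 6I = [[-11, 3], [-44, 12]].
Solving (T + 6I)v = 0 gives the eigenspace spanned by (-3, -11).
With v_2 = -11, v = (-3, -11), so v_1 = -3.

-3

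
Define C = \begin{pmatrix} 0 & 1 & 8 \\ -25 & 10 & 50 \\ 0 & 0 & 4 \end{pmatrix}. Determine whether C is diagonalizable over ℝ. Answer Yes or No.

No

Characteristic polynomial: p(t) = t^3 - 14t^2 + 65t - 100 = (t - 5)^2(t - 4).
t = 5 has algebraic multiplicity 2; rank(C − 5I) = 2, so geometric multiplicity = 1.
Geometric multiplicity < algebraic multiplicity, so C is not diagonalizable.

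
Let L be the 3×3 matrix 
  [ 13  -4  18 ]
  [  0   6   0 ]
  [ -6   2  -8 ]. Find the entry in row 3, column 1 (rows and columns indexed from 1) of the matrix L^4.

-510

Characteristic polynomial: λ^3 - 11λ^2 + 34λ - 24 = (λ - 6)(λ - 4)(λ - 1), so the eigenvalues are 1, 4, 6.
λ=4: eigenvector (2, 0, -1).
λ=6: eigenvector (-2, 1, 1).
λ=1: eigenvector (-3, 0, 2).
P = [[2, -2, -3], [0, 1, 0], [-1, 1, 2]], D = diag(4, 6, 1), P⁻¹ = [[2, 1, 3], [0, 1, 0], [1, 0, 2]].
L⁴ = P·diag(256, 1296, 1)·P⁻¹ = [[1021, -2080, 1530], [0, 1296, 0], [-510, 1040, -764]].
The requested entry is -510.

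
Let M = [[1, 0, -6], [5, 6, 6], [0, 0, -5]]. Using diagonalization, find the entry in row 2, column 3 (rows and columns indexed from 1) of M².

Characteristic polynomial: s^3 - 2s^2 - 29s + 30 = (s - 6)(s - 1)(s + 5), so the eigenvalues are -5, 1, 6.
s=6: eigenvector (0, 1, 0).
s=1: eigenvector (1, -1, 0).
s=-5: eigenvector (1, -1, 1).
P = [[0, 1, 1], [1, -1, -1], [0, 0, 1]], D = diag(6, 1, -5), P⁻¹ = [[1, 1, 0], [1, 0, -1], [0, 0, 1]].
M² = P·diag(36, 1, 25)·P⁻¹ = [[1, 0, 24], [35, 36, -24], [0, 0, 25]].
The requested entry is -24.

-24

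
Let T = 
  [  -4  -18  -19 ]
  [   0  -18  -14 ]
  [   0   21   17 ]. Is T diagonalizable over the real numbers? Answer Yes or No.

No

Characteristic polynomial: p(μ) = μ^3 + 5μ^2 - 8μ - 48 = (μ - 3)(μ + 4)^2.
μ = -4 has algebraic multiplicity 2; rank(T + 4I) = 2, so geometric multiplicity = 1.
Geometric multiplicity < algebraic multiplicity, so T is not diagonalizable.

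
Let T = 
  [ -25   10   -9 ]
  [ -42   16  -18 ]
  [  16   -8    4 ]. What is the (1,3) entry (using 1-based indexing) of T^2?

9

Characteristic polynomial: r^3 + 5r^2 - 16r - 80 = (r - 4)(r + 4)(r + 5), so the eigenvalues are -5, -4, 4.
r=-5: eigenvector (1, 2, 0).
r=-4: eigenvector (1, 3, 1).
r=4: eigenvector (-1, -2, 1).
P = [[1, 1, -1], [2, 3, -2], [0, 1, 1]], D = diag(-5, -4, 4), P⁻¹ = [[5, -2, 1], [-2, 1, 0], [2, -1, 1]].
T² = P·diag(25, 16, 16)·P⁻¹ = [[61, -18, 9], [90, -20, 18], [0, 0, 16]].
The requested entry is 9.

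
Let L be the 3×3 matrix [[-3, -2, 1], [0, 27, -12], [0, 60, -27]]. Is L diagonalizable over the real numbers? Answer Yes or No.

No

Characteristic polynomial: p(μ) = μ^3 + 3μ^2 - 9μ - 27 = (μ - 3)(μ + 3)^2.
μ = -3 has algebraic multiplicity 2; rank(L + 3I) = 2, so geometric multiplicity = 1.
Geometric multiplicity < algebraic multiplicity, so L is not diagonalizable.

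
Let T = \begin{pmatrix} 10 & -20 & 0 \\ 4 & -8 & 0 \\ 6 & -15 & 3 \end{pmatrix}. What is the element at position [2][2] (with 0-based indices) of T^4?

81

Characteristic polynomial: λ^3 - 5λ^2 + 6λ = λ(λ - 3)(λ - 2), so the eigenvalues are 0, 2, 3.
λ=2: eigenvector (5, 2, 0).
λ=0: eigenvector (2, 1, 1).
λ=3: eigenvector (0, 0, 1).
P = [[5, 2, 0], [2, 1, 0], [0, 1, 1]], D = diag(2, 0, 3), P⁻¹ = [[1, -2, 0], [-2, 5, 0], [2, -5, 1]].
T⁴ = P·diag(16, 0, 81)·P⁻¹ = [[80, -160, 0], [32, -64, 0], [162, -405, 81]].
The requested entry is 81.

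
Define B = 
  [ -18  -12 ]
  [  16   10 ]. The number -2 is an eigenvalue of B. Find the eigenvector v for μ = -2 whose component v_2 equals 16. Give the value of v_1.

-12

B + 2I = [[-16, -12], [16, 12]].
Solving (B + 2I)v = 0 gives the eigenspace spanned by (-12, 16).
With v_2 = 16, v = (-12, 16), so v_1 = -12.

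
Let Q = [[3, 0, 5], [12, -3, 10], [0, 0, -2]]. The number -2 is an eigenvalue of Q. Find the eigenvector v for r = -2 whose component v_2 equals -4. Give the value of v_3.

2

Q + 2I = [[5, 0, 5], [12, -1, 10], [0, 0, 0]].
Solving (Q + 2I)v = 0 gives the eigenspace spanned by (-2, -4, 2).
With v_2 = -4, v = (-2, -4, 2), so v_3 = 2.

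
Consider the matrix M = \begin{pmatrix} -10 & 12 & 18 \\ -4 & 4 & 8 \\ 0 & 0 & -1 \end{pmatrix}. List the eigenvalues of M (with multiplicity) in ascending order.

Characteristic polynomial: p(t) = t^3 + 7t^2 + 14t + 8 = (t + 1)(t + 2)(t + 4).
Roots (with multiplicity): -4, -2, -1.

-4, -2, -1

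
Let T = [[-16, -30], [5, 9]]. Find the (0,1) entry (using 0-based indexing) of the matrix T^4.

Characteristic polynomial: μ^2 + 7μ + 6 = (μ + 1)(μ + 6), so the eigenvalues are -6, -1.
μ=-1: eigenvector (-2, 1).
μ=-6: eigenvector (3, -1).
P = [[-2, 3], [1, -1]], D = diag(-1, -6), P⁻¹ = [[1, 3], [1, 2]].
T⁴ = P·diag(1, 1296)·P⁻¹ = [[3886, 7770], [-1295, -2589]].
The requested entry is 7770.

7770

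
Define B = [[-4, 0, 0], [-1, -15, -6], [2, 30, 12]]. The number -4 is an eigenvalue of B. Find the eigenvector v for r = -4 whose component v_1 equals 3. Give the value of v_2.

B + 4I = [[0, 0, 0], [-1, -11, -6], [2, 30, 16]].
Solving (B + 4I)v = 0 gives the eigenspace spanned by (3, 3, -6).
With v_1 = 3, v = (3, 3, -6), so v_2 = 3.

3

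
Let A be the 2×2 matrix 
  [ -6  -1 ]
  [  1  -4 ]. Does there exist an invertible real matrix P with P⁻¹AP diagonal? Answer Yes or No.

No

Characteristic polynomial: p(μ) = μ^2 + 10μ + 25 = (μ + 5)^2.
μ = -5 has algebraic multiplicity 2; rank(A + 5I) = 1, so geometric multiplicity = 1.
Geometric multiplicity < algebraic multiplicity, so A is not diagonalizable.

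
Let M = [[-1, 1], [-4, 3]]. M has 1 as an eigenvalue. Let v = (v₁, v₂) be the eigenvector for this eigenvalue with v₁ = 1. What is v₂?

2

M − 1I = [[-2, 1], [-4, 2]].
Solving (M − 1I)v = 0 gives the eigenspace spanned by (1, 2).
With v₁ = 1, v = (1, 2), so v₂ = 2.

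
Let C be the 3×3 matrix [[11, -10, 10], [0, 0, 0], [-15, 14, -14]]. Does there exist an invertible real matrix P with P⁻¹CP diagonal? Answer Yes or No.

Characteristic polynomial: p(μ) = μ^3 + 3μ^2 - 4μ = μ(μ - 1)(μ + 4).
All 3 eigenvalues are distinct, so C is diagonalizable.

Yes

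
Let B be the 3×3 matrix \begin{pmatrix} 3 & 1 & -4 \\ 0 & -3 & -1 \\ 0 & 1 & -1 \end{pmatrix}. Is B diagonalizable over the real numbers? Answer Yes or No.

No

Characteristic polynomial: p(r) = r^3 + r^2 - 8r - 12 = (r - 3)(r + 2)^2.
r = -2 has algebraic multiplicity 2; rank(B + 2I) = 2, so geometric multiplicity = 1.
Geometric multiplicity < algebraic multiplicity, so B is not diagonalizable.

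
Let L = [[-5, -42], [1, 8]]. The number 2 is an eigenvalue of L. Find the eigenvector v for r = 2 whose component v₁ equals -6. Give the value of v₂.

L − 2I = [[-7, -42], [1, 6]].
Solving (L − 2I)v = 0 gives the eigenspace spanned by (-6, 1).
With v₁ = -6, v = (-6, 1), so v₂ = 1.

1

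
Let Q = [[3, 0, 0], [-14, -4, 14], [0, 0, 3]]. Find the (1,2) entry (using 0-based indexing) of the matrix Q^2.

-14

Characteristic polynomial: s^3 - 2s^2 - 15s + 36 = (s - 3)^2(s + 4), so the eigenvalues are -4, 3, 3.
s=3: eigenvector (1, 0, 1).
s=-4: eigenvector (0, 1, 0).
s=3: eigenvector (3, 2, 4).
P = [[1, 0, 3], [0, 1, 2], [1, 0, 4]], D = diag(3, -4, 3), P⁻¹ = [[4, 0, -3], [2, 1, -2], [-1, 0, 1]].
Q² = P·diag(9, 16, 9)·P⁻¹ = [[9, 0, 0], [14, 16, -14], [0, 0, 9]].
The requested entry is -14.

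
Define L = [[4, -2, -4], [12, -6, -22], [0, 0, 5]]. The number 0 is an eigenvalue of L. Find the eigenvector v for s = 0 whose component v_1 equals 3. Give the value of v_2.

6

L = [[4, -2, -4], [12, -6, -22], [0, 0, 5]].
Solving (L)v = 0 gives the eigenspace spanned by (3, 6, 0).
With v_1 = 3, v = (3, 6, 0), so v_2 = 6.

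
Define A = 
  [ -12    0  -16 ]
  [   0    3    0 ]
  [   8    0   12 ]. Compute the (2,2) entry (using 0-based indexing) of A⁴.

Characteristic polynomial: r^3 - 3r^2 - 16r + 48 = (r - 4)(r - 3)(r + 4), so the eigenvalues are -4, 3, 4.
r=4: eigenvector (1, 0, -1).
r=3: eigenvector (0, 1, 0).
r=-4: eigenvector (2, 0, -1).
P = [[1, 0, 2], [0, 1, 0], [-1, 0, -1]], D = diag(4, 3, -4), P⁻¹ = [[-1, 0, -2], [0, 1, 0], [1, 0, 1]].
A⁴ = P·diag(256, 81, 256)·P⁻¹ = [[256, 0, 0], [0, 81, 0], [0, 0, 256]].
The requested entry is 256.

256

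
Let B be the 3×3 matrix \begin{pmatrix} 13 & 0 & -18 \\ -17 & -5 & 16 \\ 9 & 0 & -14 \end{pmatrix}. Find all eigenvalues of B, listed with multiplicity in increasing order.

-5, -5, 4

Characteristic polynomial: p(t) = t^3 + 6t^2 - 15t - 100 = (t - 4)(t + 5)^2.
Roots (with multiplicity): -5, -5, 4.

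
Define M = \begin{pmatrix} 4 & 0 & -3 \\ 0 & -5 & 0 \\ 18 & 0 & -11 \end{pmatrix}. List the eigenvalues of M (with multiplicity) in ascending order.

-5, -5, -2

Characteristic polynomial: p(r) = r^3 + 12r^2 + 45r + 50 = (r + 2)(r + 5)^2.
Roots (with multiplicity): -5, -5, -2.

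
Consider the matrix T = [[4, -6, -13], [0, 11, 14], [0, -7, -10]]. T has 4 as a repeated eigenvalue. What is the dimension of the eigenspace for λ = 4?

T − 4I = [[0, -6, -13], [0, 7, 14], [0, -7, -14]].
This matrix has rank 2, so its null space has dimension 3 − 2 = 1.

1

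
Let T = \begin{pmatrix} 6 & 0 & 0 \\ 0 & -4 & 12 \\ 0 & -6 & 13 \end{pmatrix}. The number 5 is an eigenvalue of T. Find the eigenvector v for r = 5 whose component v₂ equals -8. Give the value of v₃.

T − 5I = [[1, 0, 0], [0, -9, 12], [0, -6, 8]].
Solving (T − 5I)v = 0 gives the eigenspace spanned by (0, -8, -6).
With v₂ = -8, v = (0, -8, -6), so v₃ = -6.

-6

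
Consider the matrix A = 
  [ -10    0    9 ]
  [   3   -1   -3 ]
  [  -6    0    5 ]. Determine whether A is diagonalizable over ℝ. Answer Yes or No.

Characteristic polynomial: p(μ) = μ^3 + 6μ^2 + 9μ + 4 = (μ + 1)^2(μ + 4).
μ = -1 has algebraic multiplicity 2; rank(A + 1I) = 1, so geometric multiplicity = 2.
Every eigenvalue has geometric = algebraic multiplicity, so A is diagonalizable.

Yes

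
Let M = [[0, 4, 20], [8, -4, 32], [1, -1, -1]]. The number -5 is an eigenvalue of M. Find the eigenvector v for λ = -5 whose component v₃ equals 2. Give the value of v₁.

M + 5I = [[5, 4, 20], [8, 1, 32], [1, -1, 4]].
Solving (M + 5I)v = 0 gives the eigenspace spanned by (-8, 0, 2).
With v₃ = 2, v = (-8, 0, 2), so v₁ = -8.

-8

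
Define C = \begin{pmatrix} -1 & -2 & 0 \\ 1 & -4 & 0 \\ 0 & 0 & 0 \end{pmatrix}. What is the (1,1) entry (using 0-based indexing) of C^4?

Characteristic polynomial: t^3 + 5t^2 + 6t = t(t + 2)(t + 3), so the eigenvalues are -3, -2, 0.
t=-3: eigenvector (1, 1, 0).
t=-2: eigenvector (-2, -1, 0).
t=0: eigenvector (0, 0, 1).
P = [[1, -2, 0], [1, -1, 0], [0, 0, 1]], D = diag(-3, -2, 0), P⁻¹ = [[-1, 2, 0], [-1, 1, 0], [0, 0, 1]].
C⁴ = P·diag(81, 16, 0)·P⁻¹ = [[-49, 130, 0], [-65, 146, 0], [0, 0, 0]].
The requested entry is 146.

146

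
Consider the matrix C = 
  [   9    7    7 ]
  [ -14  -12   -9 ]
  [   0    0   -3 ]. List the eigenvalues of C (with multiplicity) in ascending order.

Characteristic polynomial: p(t) = t^3 + 6t^2 - t - 30 = (t - 2)(t + 3)(t + 5).
Roots (with multiplicity): -5, -3, 2.

-5, -3, 2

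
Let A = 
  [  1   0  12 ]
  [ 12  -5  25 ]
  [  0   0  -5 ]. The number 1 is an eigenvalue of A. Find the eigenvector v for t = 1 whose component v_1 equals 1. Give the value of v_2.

2

A − 1I = [[0, 0, 12], [12, -6, 25], [0, 0, -6]].
Solving (A − 1I)v = 0 gives the eigenspace spanned by (1, 2, 0).
With v_1 = 1, v = (1, 2, 0), so v_2 = 2.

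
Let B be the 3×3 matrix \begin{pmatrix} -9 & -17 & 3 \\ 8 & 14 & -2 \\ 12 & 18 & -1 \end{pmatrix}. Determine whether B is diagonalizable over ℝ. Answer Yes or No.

No

Characteristic polynomial: p(t) = t^3 - 4t^2 + 5t - 2 = (t - 2)(t - 1)^2.
t = 1 has algebraic multiplicity 2; rank(B − 1I) = 2, so geometric multiplicity = 1.
Geometric multiplicity < algebraic multiplicity, so B is not diagonalizable.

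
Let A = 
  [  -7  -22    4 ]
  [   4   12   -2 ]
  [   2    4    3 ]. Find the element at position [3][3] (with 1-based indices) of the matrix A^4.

Characteristic polynomial: μ^3 - 8μ^2 + 19μ - 12 = (μ - 4)(μ - 3)(μ - 1), so the eigenvalues are 1, 3, 4.
μ=1: eigenvector (5, -2, -1).
μ=4: eigenvector (-2, 1, 0).
μ=3: eigenvector (-4, 2, 1).
P = [[5, -2, -4], [-2, 1, 2], [-1, 0, 1]], D = diag(1, 4, 3), P⁻¹ = [[1, 2, 0], [0, 1, -2], [1, 2, 1]].
A⁴ = P·diag(1, 256, 81)·P⁻¹ = [[-319, -1150, 700], [160, 576, -350], [80, 160, 81]].
The requested entry is 81.

81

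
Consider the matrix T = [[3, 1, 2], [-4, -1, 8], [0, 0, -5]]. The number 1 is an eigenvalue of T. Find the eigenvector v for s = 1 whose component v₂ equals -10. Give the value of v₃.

T − 1I = [[2, 1, 2], [-4, -2, 8], [0, 0, -6]].
Solving (T − 1I)v = 0 gives the eigenspace spanned by (5, -10, 0).
With v₂ = -10, v = (5, -10, 0), so v₃ = 0.

0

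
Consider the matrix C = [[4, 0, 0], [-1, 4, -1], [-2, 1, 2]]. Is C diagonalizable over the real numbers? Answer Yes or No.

No

Characteristic polynomial: p(λ) = λ^3 - 10λ^2 + 33λ - 36 = (λ - 4)(λ - 3)^2.
λ = 3 has algebraic multiplicity 2; rank(C − 3I) = 2, so geometric multiplicity = 1.
Geometric multiplicity < algebraic multiplicity, so C is not diagonalizable.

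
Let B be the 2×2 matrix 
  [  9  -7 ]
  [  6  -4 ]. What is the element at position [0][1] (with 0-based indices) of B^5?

-1477

Characteristic polynomial: s^2 - 5s + 6 = (s - 3)(s - 2), so the eigenvalues are 2, 3.
s=3: eigenvector (7, 6).
s=2: eigenvector (1, 1).
P = [[7, 1], [6, 1]], D = diag(3, 2), P⁻¹ = [[1, -1], [-6, 7]].
B⁵ = P·diag(243, 32)·P⁻¹ = [[1509, -1477], [1266, -1234]].
The requested entry is -1477.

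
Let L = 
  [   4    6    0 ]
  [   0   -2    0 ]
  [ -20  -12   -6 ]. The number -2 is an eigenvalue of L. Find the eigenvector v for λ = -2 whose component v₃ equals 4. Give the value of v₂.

L + 2I = [[6, 6, 0], [0, 0, 0], [-20, -12, -4]].
Solving (L + 2I)v = 0 gives the eigenspace spanned by (-2, 2, 4).
With v₃ = 4, v = (-2, 2, 4), so v₂ = 2.

2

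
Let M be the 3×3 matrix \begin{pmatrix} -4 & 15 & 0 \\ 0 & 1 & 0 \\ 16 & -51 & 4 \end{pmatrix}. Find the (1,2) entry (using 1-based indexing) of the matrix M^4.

Characteristic polynomial: λ^3 - λ^2 - 16λ + 16 = (λ - 4)(λ - 1)(λ + 4), so the eigenvalues are -4, 1, 4.
λ=-4: eigenvector (1, 0, -2).
λ=1: eigenvector (3, 1, 1).
λ=4: eigenvector (0, 0, 1).
P = [[1, 3, 0], [0, 1, 0], [-2, 1, 1]], D = diag(-4, 1, 4), P⁻¹ = [[1, -3, 0], [0, 1, 0], [2, -7, 1]].
M⁴ = P·diag(256, 1, 256)·P⁻¹ = [[256, -765, 0], [0, 1, 0], [0, -255, 256]].
The requested entry is -765.

-765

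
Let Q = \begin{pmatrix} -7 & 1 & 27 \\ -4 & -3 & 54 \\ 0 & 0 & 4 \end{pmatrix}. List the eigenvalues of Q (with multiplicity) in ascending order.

Characteristic polynomial: p(λ) = λ^3 + 6λ^2 - 15λ - 100 = (λ - 4)(λ + 5)^2.
Roots (with multiplicity): -5, -5, 4.

-5, -5, 4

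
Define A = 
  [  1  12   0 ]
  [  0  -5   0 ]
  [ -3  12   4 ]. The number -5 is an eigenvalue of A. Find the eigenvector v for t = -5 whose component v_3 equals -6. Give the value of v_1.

-6

A + 5I = [[6, 12, 0], [0, 0, 0], [-3, 12, 9]].
Solving (A + 5I)v = 0 gives the eigenspace spanned by (-6, 3, -6).
With v_3 = -6, v = (-6, 3, -6), so v_1 = -6.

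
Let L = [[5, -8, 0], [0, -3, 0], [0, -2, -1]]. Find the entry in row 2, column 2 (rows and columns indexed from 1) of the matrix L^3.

-27

Characteristic polynomial: λ^3 - λ^2 - 17λ - 15 = (λ - 5)(λ + 1)(λ + 3), so the eigenvalues are -3, -1, 5.
λ=-3: eigenvector (1, 1, 1).
λ=5: eigenvector (1, 0, 0).
λ=-1: eigenvector (0, 0, 1).
P = [[1, 1, 0], [1, 0, 0], [1, 0, 1]], D = diag(-3, 5, -1), P⁻¹ = [[0, 1, 0], [1, -1, 0], [0, -1, 1]].
L³ = P·diag(-27, 125, -1)·P⁻¹ = [[125, -152, 0], [0, -27, 0], [0, -26, -1]].
The requested entry is -27.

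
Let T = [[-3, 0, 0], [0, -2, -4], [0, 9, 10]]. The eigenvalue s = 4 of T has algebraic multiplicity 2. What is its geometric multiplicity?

1

T − 4I = [[-7, 0, 0], [0, -6, -4], [0, 9, 6]].
This matrix has rank 2, so its null space has dimension 3 − 2 = 1.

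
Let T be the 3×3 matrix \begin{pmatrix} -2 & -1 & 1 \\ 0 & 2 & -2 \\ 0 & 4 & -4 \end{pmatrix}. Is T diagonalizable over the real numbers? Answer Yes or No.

Characteristic polynomial: p(r) = r^3 + 4r^2 + 4r = r(r + 2)^2.
r = -2 has algebraic multiplicity 2; rank(T + 2I) = 2, so geometric multiplicity = 1.
Geometric multiplicity < algebraic multiplicity, so T is not diagonalizable.

No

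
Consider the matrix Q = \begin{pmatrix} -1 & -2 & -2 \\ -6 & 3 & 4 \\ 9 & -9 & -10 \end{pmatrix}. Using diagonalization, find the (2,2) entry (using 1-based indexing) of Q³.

Characteristic polynomial: s^3 + 8s^2 + 19s + 12 = (s + 1)(s + 3)(s + 4), so the eigenvalues are -4, -3, -1.
s=-1: eigenvector (0, -1, 1).
s=-3: eigenvector (1, 1, 0).
s=-4: eigenvector (2, 0, 3).
P = [[0, 1, 2], [-1, 1, 0], [1, 0, 3]], D = diag(-1, -3, -4), P⁻¹ = [[3, -3, -2], [3, -2, -2], [-1, 1, 1]].
Q³ = P·diag(-1, -27, -64)·P⁻¹ = [[47, -74, -74], [-78, 51, 52], [189, -189, -190]].
The requested entry is 51.

51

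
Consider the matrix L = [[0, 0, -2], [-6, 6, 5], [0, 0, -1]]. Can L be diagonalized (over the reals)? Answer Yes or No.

Characteristic polynomial: p(t) = t^3 - 5t^2 - 6t = t(t - 6)(t + 1).
All 3 eigenvalues are distinct, so L is diagonalizable.

Yes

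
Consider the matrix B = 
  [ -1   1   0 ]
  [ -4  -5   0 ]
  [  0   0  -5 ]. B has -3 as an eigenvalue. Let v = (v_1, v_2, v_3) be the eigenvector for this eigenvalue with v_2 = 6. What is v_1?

-3

B + 3I = [[2, 1, 0], [-4, -2, 0], [0, 0, -2]].
Solving (B + 3I)v = 0 gives the eigenspace spanned by (-3, 6, 0).
With v_2 = 6, v = (-3, 6, 0), so v_1 = -3.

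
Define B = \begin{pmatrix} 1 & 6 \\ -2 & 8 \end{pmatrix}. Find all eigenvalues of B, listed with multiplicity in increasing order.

4, 5

Characteristic polynomial: p(r) = r^2 - 9r + 20 = (r - 5)(r - 4).
Roots (with multiplicity): 4, 5.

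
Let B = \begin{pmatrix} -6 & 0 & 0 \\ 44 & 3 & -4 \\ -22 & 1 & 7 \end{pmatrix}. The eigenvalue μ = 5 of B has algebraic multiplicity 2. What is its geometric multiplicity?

1

B − 5I = [[-11, 0, 0], [44, -2, -4], [-22, 1, 2]].
This matrix has rank 2, so its null space has dimension 3 − 2 = 1.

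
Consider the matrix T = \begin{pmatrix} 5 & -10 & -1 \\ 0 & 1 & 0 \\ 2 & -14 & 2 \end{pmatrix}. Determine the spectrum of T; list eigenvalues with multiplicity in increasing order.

1, 3, 4

Characteristic polynomial: p(μ) = μ^3 - 8μ^2 + 19μ - 12 = (μ - 4)(μ - 3)(μ - 1).
Roots (with multiplicity): 1, 3, 4.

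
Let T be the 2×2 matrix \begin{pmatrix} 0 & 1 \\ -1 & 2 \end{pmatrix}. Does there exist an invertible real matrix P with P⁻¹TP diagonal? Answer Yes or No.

No

Characteristic polynomial: p(r) = r^2 - 2r + 1 = (r - 1)^2.
r = 1 has algebraic multiplicity 2; rank(T − 1I) = 1, so geometric multiplicity = 1.
Geometric multiplicity < algebraic multiplicity, so T is not diagonalizable.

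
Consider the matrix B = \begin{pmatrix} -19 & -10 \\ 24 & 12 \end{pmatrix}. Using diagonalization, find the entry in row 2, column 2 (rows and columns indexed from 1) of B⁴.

-2544

Characteristic polynomial: λ^2 + 7λ + 12 = (λ + 3)(λ + 4), so the eigenvalues are -4, -3.
λ=-3: eigenvector (-5, 8).
λ=-4: eigenvector (-2, 3).
P = [[-5, -2], [8, 3]], D = diag(-3, -4), P⁻¹ = [[3, 2], [-8, -5]].
B⁴ = P·diag(81, 256)·P⁻¹ = [[2881, 1750], [-4200, -2544]].
The requested entry is -2544.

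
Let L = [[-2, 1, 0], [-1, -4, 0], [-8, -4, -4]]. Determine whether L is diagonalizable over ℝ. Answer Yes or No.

No

Characteristic polynomial: p(λ) = λ^3 + 10λ^2 + 33λ + 36 = (λ + 3)^2(λ + 4).
λ = -3 has algebraic multiplicity 2; rank(L + 3I) = 2, so geometric multiplicity = 1.
Geometric multiplicity < algebraic multiplicity, so L is not diagonalizable.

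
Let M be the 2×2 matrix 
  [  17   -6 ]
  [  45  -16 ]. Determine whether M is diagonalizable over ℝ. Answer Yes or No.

Yes

Characteristic polynomial: p(λ) = λ^2 - λ - 2 = (λ - 2)(λ + 1).
All 2 eigenvalues are distinct, so M is diagonalizable.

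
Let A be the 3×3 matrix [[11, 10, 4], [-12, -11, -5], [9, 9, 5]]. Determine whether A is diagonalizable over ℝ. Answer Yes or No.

No

Characteristic polynomial: p(μ) = μ^3 - 5μ^2 + 8μ - 4 = (μ - 2)^2(μ - 1).
μ = 2 has algebraic multiplicity 2; rank(A − 2I) = 2, so geometric multiplicity = 1.
Geometric multiplicity < algebraic multiplicity, so A is not diagonalizable.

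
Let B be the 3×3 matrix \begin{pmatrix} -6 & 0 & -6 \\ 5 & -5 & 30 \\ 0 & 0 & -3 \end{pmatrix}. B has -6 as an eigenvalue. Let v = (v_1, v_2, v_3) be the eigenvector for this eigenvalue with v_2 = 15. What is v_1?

B + 6I = [[0, 0, -6], [5, 1, 30], [0, 0, 3]].
Solving (B + 6I)v = 0 gives the eigenspace spanned by (-3, 15, 0).
With v_2 = 15, v = (-3, 15, 0), so v_1 = -3.

-3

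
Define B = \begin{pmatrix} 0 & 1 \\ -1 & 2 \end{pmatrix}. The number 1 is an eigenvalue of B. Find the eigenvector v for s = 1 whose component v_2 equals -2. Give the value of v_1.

B − 1I = [[-1, 1], [-1, 1]].
Solving (B − 1I)v = 0 gives the eigenspace spanned by (-2, -2).
With v_2 = -2, v = (-2, -2), so v_1 = -2.

-2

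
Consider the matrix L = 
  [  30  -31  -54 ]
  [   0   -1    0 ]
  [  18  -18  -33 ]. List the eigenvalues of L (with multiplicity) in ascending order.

Characteristic polynomial: p(λ) = λ^3 + 4λ^2 - 15λ - 18 = (λ - 3)(λ + 1)(λ + 6).
Roots (with multiplicity): -6, -1, 3.

-6, -1, 3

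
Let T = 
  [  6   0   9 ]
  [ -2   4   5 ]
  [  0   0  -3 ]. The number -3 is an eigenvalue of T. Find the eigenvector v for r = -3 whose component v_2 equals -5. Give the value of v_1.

-5

T + 3I = [[9, 0, 9], [-2, 7, 5], [0, 0, 0]].
Solving (T + 3I)v = 0 gives the eigenspace spanned by (-5, -5, 5).
With v_2 = -5, v = (-5, -5, 5), so v_1 = -5.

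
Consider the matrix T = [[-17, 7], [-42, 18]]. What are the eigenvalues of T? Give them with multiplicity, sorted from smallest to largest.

Characteristic polynomial: p(s) = s^2 - s - 12 = (s - 4)(s + 3).
Roots (with multiplicity): -3, 4.

-3, 4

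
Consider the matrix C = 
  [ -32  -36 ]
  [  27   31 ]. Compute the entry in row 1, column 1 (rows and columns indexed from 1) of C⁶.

Characteristic polynomial: r^2 + r - 20 = (r - 4)(r + 5), so the eigenvalues are -5, 4.
r=-5: eigenvector (4, -3).
r=4: eigenvector (-1, 1).
P = [[4, -1], [-3, 1]], D = diag(-5, 4), P⁻¹ = [[1, 1], [3, 4]].
C⁶ = P·diag(15625, 4096)·P⁻¹ = [[50212, 46116], [-34587, -30491]].
The requested entry is 50212.

50212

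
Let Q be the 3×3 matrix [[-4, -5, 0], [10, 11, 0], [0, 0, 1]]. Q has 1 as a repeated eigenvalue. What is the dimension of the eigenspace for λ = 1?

Q − 1I = [[-5, -5, 0], [10, 10, 0], [0, 0, 0]].
This matrix has rank 1, so its null space has dimension 3 − 1 = 2.

2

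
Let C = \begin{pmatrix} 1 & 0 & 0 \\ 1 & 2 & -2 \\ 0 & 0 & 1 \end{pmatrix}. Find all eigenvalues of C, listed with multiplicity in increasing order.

Characteristic polynomial: p(μ) = μ^3 - 4μ^2 + 5μ - 2 = (μ - 2)(μ - 1)^2.
Roots (with multiplicity): 1, 1, 2.

1, 1, 2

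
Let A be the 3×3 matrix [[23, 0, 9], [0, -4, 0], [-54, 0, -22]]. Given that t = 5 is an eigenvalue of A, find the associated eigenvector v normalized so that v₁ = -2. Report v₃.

A − 5I = [[18, 0, 9], [0, -9, 0], [-54, 0, -27]].
Solving (A − 5I)v = 0 gives the eigenspace spanned by (-2, 0, 4).
With v₁ = -2, v = (-2, 0, 4), so v₃ = 4.

4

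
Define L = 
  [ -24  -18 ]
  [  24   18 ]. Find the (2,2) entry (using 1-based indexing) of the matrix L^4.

Characteristic polynomial: s^2 + 6s = s(s + 6), so the eigenvalues are -6, 0.
s=-6: eigenvector (1, -1).
s=0: eigenvector (-3, 4).
P = [[1, -3], [-1, 4]], D = diag(-6, 0), P⁻¹ = [[4, 3], [1, 1]].
L⁴ = P·diag(1296, 0)·P⁻¹ = [[5184, 3888], [-5184, -3888]].
The requested entry is -3888.

-3888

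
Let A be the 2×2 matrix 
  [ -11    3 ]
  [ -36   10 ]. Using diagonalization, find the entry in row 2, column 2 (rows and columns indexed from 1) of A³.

28

Characteristic polynomial: t^2 + t - 2 = (t - 1)(t + 2), so the eigenvalues are -2, 1.
t=-2: eigenvector (1, 3).
t=1: eigenvector (1, 4).
P = [[1, 1], [3, 4]], D = diag(-2, 1), P⁻¹ = [[4, -1], [-3, 1]].
A³ = P·diag(-8, 1)·P⁻¹ = [[-35, 9], [-108, 28]].
The requested entry is 28.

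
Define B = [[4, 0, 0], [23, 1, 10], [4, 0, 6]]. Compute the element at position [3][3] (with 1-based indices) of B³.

216

Characteristic polynomial: t^3 - 11t^2 + 34t - 24 = (t - 6)(t - 4)(t - 1), so the eigenvalues are 1, 4, 6.
t=4: eigenvector (1, 1, -2).
t=1: eigenvector (0, 1, 0).
t=6: eigenvector (0, 2, 1).
P = [[1, 0, 0], [1, 1, 2], [-2, 0, 1]], D = diag(4, 1, 6), P⁻¹ = [[1, 0, 0], [-5, 1, -2], [2, 0, 1]].
B³ = P·diag(64, 1, 216)·P⁻¹ = [[64, 0, 0], [923, 1, 430], [304, 0, 216]].
The requested entry is 216.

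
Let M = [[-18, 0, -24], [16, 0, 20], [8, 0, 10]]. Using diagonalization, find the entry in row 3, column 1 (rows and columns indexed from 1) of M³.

Characteristic polynomial: s^3 + 8s^2 + 12s = s(s + 2)(s + 6), so the eigenvalues are -6, -2, 0.
s=-2: eigenvector (-3, 4, 2).
s=0: eigenvector (0, 1, 0).
s=-6: eigenvector (-2, 2, 1).
P = [[-3, 0, -2], [4, 1, 2], [2, 0, 1]], D = diag(-2, 0, -6), P⁻¹ = [[1, 0, 2], [0, 1, -2], [-2, 0, -3]].
M³ = P·diag(-8, 0, -216)·P⁻¹ = [[-840, 0, -1248], [832, 0, 1232], [416, 0, 616]].
The requested entry is 416.

416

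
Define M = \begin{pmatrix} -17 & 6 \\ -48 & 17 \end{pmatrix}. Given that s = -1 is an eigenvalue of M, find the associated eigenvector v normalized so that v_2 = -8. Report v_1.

-3

M + 1I = [[-16, 6], [-48, 18]].
Solving (M + 1I)v = 0 gives the eigenspace spanned by (-3, -8).
With v_2 = -8, v = (-3, -8), so v_1 = -3.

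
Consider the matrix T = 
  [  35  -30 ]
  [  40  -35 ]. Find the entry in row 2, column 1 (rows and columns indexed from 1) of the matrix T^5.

25000

Characteristic polynomial: r^2 - 25 = (r - 5)(r + 5), so the eigenvalues are -5, 5.
r=5: eigenvector (1, 1).
r=-5: eigenvector (3, 4).
P = [[1, 3], [1, 4]], D = diag(5, -5), P⁻¹ = [[4, -3], [-1, 1]].
T⁵ = P·diag(3125, -3125)·P⁻¹ = [[21875, -18750], [25000, -21875]].
The requested entry is 25000.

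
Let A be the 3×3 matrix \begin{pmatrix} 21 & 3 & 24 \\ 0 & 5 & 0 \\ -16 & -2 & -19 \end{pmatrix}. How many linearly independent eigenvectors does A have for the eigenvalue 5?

1

A − 5I = [[16, 3, 24], [0, 0, 0], [-16, -2, -24]].
This matrix has rank 2, so its null space has dimension 3 − 2 = 1.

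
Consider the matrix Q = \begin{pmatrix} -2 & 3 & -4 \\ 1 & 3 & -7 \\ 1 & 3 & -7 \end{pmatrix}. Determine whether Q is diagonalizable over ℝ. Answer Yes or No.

Characteristic polynomial: p(μ) = μ^3 + 6μ^2 + 9μ = μ(μ + 3)^2.
μ = -3 has algebraic multiplicity 2; rank(Q + 3I) = 2, so geometric multiplicity = 1.
Geometric multiplicity < algebraic multiplicity, so Q is not diagonalizable.

No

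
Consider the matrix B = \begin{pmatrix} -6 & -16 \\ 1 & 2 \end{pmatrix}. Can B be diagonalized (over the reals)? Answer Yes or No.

Characteristic polynomial: p(λ) = λ^2 + 4λ + 4 = (λ + 2)^2.
λ = -2 has algebraic multiplicity 2; rank(B + 2I) = 1, so geometric multiplicity = 1.
Geometric multiplicity < algebraic multiplicity, so B is not diagonalizable.

No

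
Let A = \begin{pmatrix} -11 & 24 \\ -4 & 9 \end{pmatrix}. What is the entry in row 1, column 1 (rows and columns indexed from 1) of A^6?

2185

Characteristic polynomial: s^2 + 2s - 3 = (s - 1)(s + 3), so the eigenvalues are -3, 1.
s=-3: eigenvector (3, 1).
s=1: eigenvector (-2, -1).
P = [[3, -2], [1, -1]], D = diag(-3, 1), P⁻¹ = [[1, -2], [1, -3]].
A⁶ = P·diag(729, 1)·P⁻¹ = [[2185, -4368], [728, -1455]].
The requested entry is 2185.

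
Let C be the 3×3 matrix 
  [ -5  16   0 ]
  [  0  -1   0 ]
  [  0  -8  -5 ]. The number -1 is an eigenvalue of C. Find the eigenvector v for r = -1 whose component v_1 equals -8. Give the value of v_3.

C + 1I = [[-4, 16, 0], [0, 0, 0], [0, -8, -4]].
Solving (C + 1I)v = 0 gives the eigenspace spanned by (-8, -2, 4).
With v_1 = -8, v = (-8, -2, 4), so v_3 = 4.

4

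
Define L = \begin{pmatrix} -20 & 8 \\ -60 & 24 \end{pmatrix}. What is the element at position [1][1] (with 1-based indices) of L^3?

Characteristic polynomial: μ^2 - 4μ = μ(μ - 4), so the eigenvalues are 0, 4.
μ=0: eigenvector (2, 5).
μ=4: eigenvector (-1, -3).
P = [[2, -1], [5, -3]], D = diag(0, 4), P⁻¹ = [[3, -1], [5, -2]].
L³ = P·diag(0, 64)·P⁻¹ = [[-320, 128], [-960, 384]].
The requested entry is -320.

-320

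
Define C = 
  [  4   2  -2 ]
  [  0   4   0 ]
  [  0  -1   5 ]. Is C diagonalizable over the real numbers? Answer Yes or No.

Yes

Characteristic polynomial: p(s) = s^3 - 13s^2 + 56s - 80 = (s - 5)(s - 4)^2.
s = 4 has algebraic multiplicity 2; rank(C − 4I) = 1, so geometric multiplicity = 2.
Every eigenvalue has geometric = algebraic multiplicity, so C is diagonalizable.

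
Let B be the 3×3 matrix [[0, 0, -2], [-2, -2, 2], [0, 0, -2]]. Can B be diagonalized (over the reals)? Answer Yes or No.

Yes

Characteristic polynomial: p(μ) = μ^3 + 4μ^2 + 4μ = μ(μ + 2)^2.
μ = -2 has algebraic multiplicity 2; rank(B + 2I) = 1, so geometric multiplicity = 2.
Every eigenvalue has geometric = algebraic multiplicity, so B is diagonalizable.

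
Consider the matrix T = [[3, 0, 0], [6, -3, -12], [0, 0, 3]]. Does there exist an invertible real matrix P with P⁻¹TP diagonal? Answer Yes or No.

Characteristic polynomial: p(μ) = μ^3 - 3μ^2 - 9μ + 27 = (μ - 3)^2(μ + 3).
μ = 3 has algebraic multiplicity 2; rank(T − 3I) = 1, so geometric multiplicity = 2.
Every eigenvalue has geometric = algebraic multiplicity, so T is diagonalizable.

Yes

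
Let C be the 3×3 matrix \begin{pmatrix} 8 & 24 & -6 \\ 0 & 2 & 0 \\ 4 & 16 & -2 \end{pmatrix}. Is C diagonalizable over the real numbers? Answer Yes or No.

Yes

Characteristic polynomial: p(t) = t^3 - 8t^2 + 20t - 16 = (t - 4)(t - 2)^2.
t = 2 has algebraic multiplicity 2; rank(C − 2I) = 1, so geometric multiplicity = 2.
Every eigenvalue has geometric = algebraic multiplicity, so C is diagonalizable.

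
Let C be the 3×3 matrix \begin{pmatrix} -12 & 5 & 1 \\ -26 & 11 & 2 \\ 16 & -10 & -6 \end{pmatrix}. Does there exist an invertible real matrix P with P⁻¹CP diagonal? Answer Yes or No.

Characteristic polynomial: p(μ) = μ^3 + 7μ^2 + 8μ - 16 = (μ - 1)(μ + 4)^2.
μ = -4 has algebraic multiplicity 2; rank(C + 4I) = 2, so geometric multiplicity = 1.
Geometric multiplicity < algebraic multiplicity, so C is not diagonalizable.

No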